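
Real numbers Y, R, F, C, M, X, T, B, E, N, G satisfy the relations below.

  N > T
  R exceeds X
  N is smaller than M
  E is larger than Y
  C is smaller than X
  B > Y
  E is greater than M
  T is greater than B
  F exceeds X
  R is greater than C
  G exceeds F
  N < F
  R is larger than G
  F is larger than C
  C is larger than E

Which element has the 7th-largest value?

M

Chaining the given pairs: Y < B < T < N < M < E < C < X < F < G < R.
The 7th largest is M.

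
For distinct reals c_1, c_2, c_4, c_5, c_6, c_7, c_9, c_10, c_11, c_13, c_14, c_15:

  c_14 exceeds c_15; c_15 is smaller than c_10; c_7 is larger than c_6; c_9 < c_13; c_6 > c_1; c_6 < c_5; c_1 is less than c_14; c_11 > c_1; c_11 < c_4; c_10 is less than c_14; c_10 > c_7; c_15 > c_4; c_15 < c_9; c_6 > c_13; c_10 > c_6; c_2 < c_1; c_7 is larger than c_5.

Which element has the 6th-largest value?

c_13

Chaining the given pairs: c_2 < c_1 < c_11 < c_4 < c_15 < c_9 < c_13 < c_6 < c_5 < c_7 < c_10 < c_14.
Counting 6 from the largest end gives c_13.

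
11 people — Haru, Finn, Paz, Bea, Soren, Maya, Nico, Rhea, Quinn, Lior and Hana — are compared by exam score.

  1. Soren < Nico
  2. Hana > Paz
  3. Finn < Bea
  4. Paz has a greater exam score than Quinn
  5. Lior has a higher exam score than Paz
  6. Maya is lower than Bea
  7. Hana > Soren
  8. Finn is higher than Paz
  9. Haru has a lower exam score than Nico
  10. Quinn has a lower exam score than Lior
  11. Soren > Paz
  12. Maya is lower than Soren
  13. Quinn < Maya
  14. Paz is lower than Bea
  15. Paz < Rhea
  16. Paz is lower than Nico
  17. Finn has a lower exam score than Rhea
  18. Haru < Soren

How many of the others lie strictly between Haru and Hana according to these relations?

1

Chaining upward from Haru reaches: Soren, Nico.
Chaining downward from Hana reaches: Quinn, Maya, Paz, Soren.
Strictly between Haru and Hana are those in both lists: Soren — 1 element.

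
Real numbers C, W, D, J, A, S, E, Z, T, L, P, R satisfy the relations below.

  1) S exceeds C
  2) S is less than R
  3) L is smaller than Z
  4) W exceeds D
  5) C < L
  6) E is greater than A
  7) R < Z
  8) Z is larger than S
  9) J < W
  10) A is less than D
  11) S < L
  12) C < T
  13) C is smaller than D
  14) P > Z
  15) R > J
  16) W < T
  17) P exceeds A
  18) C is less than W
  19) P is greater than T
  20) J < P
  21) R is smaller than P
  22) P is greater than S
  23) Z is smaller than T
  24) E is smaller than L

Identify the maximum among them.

C is not greatest since C < S; S is not greatest since S < R; A is not greatest since A < P; E is not greatest since E < L; L is not greatest since L < Z; J is not greatest since J < R; R is not greatest since R < P; D is not greatest since D < W; Z is not greatest since Z < P; W is not greatest since W < T; T is not greatest since T < P.
Only P has nothing above it, so P is the maximum.

P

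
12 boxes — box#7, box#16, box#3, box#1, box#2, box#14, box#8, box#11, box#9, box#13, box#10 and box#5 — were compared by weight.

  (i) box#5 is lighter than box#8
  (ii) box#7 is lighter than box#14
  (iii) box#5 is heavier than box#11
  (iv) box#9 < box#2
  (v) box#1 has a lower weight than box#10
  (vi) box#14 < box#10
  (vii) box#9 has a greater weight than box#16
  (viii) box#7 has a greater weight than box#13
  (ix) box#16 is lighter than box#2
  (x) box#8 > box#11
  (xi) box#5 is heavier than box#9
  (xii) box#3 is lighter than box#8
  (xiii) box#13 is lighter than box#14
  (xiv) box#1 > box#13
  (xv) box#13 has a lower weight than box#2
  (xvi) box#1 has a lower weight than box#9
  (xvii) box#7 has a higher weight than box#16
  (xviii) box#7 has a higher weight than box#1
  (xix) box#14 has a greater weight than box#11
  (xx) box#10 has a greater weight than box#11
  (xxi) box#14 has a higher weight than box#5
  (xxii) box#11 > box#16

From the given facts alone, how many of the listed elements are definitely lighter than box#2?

The elements the relations force below box#2 are box#16, box#13, box#1, box#9 — no chain reaches any other.
That is 4.

4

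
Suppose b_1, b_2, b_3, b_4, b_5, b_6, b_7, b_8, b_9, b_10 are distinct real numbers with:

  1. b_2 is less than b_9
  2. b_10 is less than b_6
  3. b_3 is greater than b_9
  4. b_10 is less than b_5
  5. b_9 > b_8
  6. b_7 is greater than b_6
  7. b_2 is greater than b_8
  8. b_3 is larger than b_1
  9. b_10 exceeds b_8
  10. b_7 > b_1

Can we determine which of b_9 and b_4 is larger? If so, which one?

Following every chain through b_9: above b_9 we get b_3; below b_9 we get b_8, b_2.
b_4 is not reached, and no chain runs the other way from b_4 to b_9.
So the given relations leave the order of b_9 and b_4 undetermined.

undetermined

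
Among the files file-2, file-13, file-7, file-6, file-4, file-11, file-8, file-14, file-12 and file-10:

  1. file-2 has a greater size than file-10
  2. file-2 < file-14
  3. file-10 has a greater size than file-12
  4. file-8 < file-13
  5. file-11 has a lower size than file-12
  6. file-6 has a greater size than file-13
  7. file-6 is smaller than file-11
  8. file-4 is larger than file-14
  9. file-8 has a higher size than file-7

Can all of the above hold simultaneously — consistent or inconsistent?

consistent

The single ordering file-7 < file-8 < file-13 < file-6 < file-11 < file-12 < file-10 < file-2 < file-14 < file-4 satisfies every listed relation, so no contradiction arises.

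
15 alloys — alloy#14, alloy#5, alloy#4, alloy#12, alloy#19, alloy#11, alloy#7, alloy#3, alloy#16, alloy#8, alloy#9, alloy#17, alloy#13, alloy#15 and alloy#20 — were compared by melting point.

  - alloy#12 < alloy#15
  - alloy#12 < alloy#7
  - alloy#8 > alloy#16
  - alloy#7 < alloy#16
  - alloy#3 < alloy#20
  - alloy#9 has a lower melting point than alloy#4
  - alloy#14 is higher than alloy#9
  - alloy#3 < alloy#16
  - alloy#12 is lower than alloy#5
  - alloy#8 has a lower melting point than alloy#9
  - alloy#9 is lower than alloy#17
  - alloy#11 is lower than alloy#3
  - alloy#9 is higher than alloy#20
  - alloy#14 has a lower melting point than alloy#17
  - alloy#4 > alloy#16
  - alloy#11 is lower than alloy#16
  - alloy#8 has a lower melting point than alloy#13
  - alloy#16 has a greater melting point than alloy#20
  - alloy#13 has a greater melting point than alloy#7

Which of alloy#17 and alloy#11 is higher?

alloy#11 < alloy#3 and alloy#3 < alloy#20 give alloy#11 < alloy#20.
Then alloy#20 < alloy#16 extends the chain to alloy#16.
With alloy#16 < alloy#8: alloy#11 < alloy#3 < alloy#20 < alloy#16 < alloy#8.
With alloy#8 < alloy#9: alloy#11 < alloy#3 < alloy#20 < alloy#16 < alloy#8 < alloy#9.
Then alloy#9 < alloy#17 extends the chain to alloy#17.
So alloy#11 < alloy#17; alloy#17 is the higher of the two.

alloy#17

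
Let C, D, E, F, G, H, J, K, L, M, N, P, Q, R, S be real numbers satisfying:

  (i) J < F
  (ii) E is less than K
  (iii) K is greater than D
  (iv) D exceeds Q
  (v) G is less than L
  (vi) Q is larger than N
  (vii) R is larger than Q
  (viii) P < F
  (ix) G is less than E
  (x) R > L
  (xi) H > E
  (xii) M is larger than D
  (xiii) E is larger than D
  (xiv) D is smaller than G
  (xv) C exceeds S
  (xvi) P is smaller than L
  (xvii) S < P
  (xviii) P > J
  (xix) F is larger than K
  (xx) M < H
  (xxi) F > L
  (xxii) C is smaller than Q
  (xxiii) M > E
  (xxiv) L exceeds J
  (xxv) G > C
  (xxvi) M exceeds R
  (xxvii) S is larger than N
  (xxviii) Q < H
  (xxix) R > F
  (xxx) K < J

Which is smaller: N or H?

N

N < S and S < C give N < C.
Then C < Q extends the chain to Q.
Then Q < D extends the chain to D.
Then D < G extends the chain to G.
With G < E: N < S < C < Q < D < G < E.
Then E < K extends the chain to K.
With K < J: N < S < C < Q < D < G < E < K < J.
With J < P: N < S < C < Q < D < G < E < K < J < P.
With P < L: N < S < C < Q < D < G < E < K < J < P < L.
With L < F: N < S < C < Q < D < G < E < K < J < P < L < F.
Then F < R extends the chain to R.
Then R < M extends the chain to M.
With M < H: N < S < C < Q < D < G < E < K < J < P < L < F < R < M < H.
So N < H; N is the smaller of the two.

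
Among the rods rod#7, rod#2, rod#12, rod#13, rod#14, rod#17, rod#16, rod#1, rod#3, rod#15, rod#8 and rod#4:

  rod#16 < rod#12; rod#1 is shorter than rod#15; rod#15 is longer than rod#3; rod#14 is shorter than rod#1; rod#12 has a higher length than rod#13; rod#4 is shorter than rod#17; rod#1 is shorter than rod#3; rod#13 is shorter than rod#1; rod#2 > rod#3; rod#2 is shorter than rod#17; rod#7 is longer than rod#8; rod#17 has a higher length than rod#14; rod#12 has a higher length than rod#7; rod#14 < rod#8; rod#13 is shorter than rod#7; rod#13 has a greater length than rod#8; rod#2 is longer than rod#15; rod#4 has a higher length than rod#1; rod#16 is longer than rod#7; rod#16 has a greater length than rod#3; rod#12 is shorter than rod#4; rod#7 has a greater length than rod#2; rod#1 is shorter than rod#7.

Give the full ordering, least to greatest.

Nothing is placed below rod#14, so it is least; from there rod#14 < rod#8; rod#8 < rod#13; rod#13 < rod#1; rod#1 < rod#3; rod#3 < rod#15; rod#15 < rod#2; rod#2 < rod#7; rod#7 < rod#16; rod#16 < rod#12; rod#12 < rod#4; rod#4 < rod#17, each given directly.

rod#14 < rod#8 < rod#13 < rod#1 < rod#3 < rod#15 < rod#2 < rod#7 < rod#16 < rod#12 < rod#4 < rod#17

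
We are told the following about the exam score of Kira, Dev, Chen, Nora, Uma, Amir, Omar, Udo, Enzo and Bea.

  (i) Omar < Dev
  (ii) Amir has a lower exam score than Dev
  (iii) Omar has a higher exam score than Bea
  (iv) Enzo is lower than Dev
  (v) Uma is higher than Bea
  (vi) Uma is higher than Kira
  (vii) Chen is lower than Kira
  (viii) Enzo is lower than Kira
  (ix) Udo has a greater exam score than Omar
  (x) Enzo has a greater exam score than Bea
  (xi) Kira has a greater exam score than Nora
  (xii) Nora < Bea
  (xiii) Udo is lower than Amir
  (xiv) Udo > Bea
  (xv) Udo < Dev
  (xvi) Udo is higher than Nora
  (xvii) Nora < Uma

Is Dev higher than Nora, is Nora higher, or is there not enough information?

Dev

Nora < Bea < Omar < Udo < Amir < Dev, by transitivity through Bea, Omar, Udo, Amir.
So Dev is higher.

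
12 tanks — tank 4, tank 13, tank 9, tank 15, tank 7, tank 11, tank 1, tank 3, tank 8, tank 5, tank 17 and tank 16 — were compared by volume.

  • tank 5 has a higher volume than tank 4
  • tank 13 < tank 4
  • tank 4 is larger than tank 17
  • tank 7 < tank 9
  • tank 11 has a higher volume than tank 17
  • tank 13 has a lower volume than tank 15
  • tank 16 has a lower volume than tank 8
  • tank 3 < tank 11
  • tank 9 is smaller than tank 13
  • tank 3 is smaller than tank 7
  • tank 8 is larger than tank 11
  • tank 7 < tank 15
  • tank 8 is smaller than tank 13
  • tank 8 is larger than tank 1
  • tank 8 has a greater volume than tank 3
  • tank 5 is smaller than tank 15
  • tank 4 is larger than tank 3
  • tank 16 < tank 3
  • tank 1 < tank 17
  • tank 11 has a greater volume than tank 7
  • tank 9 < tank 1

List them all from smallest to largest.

Each adjacent pair is fixed by a given relation: tank 16 < tank 3; tank 3 < tank 7; tank 7 < tank 9; tank 9 < tank 1; tank 1 < tank 17; tank 17 < tank 11; tank 11 < tank 8; tank 8 < tank 13; tank 13 < tank 4; tank 4 < tank 5; tank 5 < tank 15. Chaining them end to end gives the full order.

tank 16 < tank 3 < tank 7 < tank 9 < tank 1 < tank 17 < tank 11 < tank 8 < tank 13 < tank 4 < tank 5 < tank 15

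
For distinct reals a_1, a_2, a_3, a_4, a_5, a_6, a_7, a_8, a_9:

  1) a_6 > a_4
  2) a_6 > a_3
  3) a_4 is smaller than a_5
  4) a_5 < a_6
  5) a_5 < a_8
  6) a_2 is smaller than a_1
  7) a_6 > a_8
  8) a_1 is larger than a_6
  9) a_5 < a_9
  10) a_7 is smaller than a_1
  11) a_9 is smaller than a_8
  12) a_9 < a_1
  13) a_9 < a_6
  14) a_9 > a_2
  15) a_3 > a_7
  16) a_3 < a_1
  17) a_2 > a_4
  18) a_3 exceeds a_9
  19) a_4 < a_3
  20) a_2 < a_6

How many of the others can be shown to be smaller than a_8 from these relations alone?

4

Directly below a_8: a_5, a_9.
One step further: a_4, a_2 (4 so far).
No other element is forced below a_8 by the given relations, so the count is 4.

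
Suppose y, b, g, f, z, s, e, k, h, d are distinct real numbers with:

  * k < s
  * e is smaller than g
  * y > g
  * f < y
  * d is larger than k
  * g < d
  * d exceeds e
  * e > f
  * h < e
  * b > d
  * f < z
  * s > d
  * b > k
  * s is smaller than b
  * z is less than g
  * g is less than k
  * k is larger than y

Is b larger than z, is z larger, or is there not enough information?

b

z < g < y < k < d < s < b, by transitivity through g, y, k, d, s.
So b is larger.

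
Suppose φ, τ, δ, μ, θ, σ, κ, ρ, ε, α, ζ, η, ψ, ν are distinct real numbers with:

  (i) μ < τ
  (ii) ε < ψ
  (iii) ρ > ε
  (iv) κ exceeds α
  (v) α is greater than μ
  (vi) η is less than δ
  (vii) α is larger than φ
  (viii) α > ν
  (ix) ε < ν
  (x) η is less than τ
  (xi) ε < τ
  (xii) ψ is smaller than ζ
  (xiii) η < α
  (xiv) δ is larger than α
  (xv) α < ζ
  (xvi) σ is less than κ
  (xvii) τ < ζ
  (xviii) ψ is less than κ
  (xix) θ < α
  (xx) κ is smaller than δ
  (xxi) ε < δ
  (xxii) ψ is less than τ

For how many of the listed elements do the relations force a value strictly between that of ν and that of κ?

1

The relations place ν below κ. An element lies strictly between them when it is forced above ν and also forced below κ.
Above ν: {α, ζ, δ}. Below κ: {ε, μ, σ, η, θ, φ, ψ, α}.
Intersection: {α} — 1.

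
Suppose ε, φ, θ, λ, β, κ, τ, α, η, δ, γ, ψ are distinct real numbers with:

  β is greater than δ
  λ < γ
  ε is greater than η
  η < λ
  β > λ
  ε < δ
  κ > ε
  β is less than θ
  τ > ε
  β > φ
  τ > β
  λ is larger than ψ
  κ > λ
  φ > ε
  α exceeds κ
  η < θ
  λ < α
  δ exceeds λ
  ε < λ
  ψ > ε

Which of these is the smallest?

Chaining upward from η: directly above it, ε, λ, θ; then ψ, φ, γ, δ, β, κ, τ, α.
That covers every other element, and nothing is given below η, so η is the smallest.

η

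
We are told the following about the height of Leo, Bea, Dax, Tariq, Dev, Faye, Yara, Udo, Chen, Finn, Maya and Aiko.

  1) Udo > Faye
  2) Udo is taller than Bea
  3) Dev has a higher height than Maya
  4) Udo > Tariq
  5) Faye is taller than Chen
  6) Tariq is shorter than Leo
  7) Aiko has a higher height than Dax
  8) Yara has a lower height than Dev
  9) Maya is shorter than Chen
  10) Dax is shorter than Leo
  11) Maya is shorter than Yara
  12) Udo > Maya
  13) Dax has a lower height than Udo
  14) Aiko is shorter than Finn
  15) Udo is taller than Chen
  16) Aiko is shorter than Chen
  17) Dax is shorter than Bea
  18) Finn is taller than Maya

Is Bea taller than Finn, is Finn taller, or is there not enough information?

Following every chain through Bea: above Bea we get Udo; below Bea we get Dax.
Finn is not reached, and no chain runs the other way from Finn to Bea.
So the given relations leave the order of Bea and Finn undetermined.

undetermined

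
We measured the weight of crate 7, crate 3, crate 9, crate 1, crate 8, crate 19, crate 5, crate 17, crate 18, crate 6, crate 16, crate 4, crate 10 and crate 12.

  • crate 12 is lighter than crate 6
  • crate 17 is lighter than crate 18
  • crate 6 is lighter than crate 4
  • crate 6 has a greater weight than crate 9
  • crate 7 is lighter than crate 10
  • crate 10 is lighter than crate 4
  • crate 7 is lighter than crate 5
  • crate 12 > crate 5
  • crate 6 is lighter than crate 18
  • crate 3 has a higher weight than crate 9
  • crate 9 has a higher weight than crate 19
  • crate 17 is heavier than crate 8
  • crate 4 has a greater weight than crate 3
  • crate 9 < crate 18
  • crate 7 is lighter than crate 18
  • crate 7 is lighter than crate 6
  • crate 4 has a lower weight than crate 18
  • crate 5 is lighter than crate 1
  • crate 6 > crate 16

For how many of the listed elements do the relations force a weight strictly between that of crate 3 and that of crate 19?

1

Chaining upward from crate 19 reaches: crate 9, crate 6, crate 4, crate 18.
Chaining downward from crate 3 reaches: crate 9.
Strictly between crate 19 and crate 3 are those in both lists: crate 9 — 1 element.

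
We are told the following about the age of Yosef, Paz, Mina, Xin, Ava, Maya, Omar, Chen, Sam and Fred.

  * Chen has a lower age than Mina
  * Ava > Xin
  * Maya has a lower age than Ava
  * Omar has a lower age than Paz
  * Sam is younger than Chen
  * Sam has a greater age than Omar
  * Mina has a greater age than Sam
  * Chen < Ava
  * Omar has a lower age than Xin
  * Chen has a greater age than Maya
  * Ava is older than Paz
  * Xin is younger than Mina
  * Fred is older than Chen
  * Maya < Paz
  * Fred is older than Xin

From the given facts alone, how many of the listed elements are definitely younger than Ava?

From Ava the given relations immediately reach Maya, Chen, Paz, Xin.
From those, Omar, Sam — 6 in total.
No other element is forced below Ava by the given relations, so the count is 6.

6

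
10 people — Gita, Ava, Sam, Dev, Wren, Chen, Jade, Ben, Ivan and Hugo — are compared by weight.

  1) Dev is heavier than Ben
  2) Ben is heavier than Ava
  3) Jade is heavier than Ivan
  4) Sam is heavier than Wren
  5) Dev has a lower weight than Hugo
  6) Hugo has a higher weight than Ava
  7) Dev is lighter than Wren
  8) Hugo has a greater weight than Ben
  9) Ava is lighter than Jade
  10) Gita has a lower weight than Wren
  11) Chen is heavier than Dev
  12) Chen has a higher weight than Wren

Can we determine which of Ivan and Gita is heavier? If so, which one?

Following every chain through Ivan: above Ivan we get Jade.
Gita is not reached, and no chain runs the other way from Gita to Ivan.
So the given relations leave the order of Ivan and Gita undetermined.

undetermined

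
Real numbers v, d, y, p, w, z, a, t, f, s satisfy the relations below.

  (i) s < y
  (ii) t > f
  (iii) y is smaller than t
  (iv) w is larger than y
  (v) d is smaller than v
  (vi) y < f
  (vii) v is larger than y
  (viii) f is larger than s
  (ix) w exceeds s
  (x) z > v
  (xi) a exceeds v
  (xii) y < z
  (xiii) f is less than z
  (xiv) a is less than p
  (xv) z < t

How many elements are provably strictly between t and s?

Chaining upward from s reaches: y, f, v, z, a, p, w.
Chaining downward from t reaches: d, y, f, v, z.
Strictly between s and t are those in both lists: y, f, v, z — 4 elements.

4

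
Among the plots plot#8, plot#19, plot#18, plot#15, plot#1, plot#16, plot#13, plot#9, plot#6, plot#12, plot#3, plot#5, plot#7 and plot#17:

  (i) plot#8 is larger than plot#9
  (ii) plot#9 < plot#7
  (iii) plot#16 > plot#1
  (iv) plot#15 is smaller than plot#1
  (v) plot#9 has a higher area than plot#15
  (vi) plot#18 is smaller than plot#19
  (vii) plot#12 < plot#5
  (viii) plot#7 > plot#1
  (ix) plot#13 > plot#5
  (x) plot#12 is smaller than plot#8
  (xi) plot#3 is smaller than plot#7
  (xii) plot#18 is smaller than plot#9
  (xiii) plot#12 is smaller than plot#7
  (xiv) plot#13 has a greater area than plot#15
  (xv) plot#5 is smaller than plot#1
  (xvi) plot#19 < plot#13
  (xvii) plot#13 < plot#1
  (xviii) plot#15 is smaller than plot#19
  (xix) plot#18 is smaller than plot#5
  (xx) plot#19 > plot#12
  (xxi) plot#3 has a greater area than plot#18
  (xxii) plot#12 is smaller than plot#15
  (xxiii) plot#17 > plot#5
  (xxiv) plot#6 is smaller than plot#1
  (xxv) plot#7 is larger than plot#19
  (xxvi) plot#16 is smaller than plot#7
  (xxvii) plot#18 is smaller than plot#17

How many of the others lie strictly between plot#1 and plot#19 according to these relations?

Chaining upward from plot#19 reaches: plot#13, plot#16, plot#7.
Chaining downward from plot#1 reaches: plot#18, plot#6, plot#12, plot#15, plot#5, plot#13.
Strictly between plot#19 and plot#1 are those in both lists: plot#13 — 1 element.

1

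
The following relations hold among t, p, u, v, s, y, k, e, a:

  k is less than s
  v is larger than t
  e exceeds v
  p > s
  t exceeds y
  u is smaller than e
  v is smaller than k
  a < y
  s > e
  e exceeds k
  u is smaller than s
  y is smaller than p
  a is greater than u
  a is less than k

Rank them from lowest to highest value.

Each adjacent pair is fixed by a given relation: u < a; a < y; y < t; t < v; v < k; k < e; e < s; s < p. Chaining them end to end gives the full order.

u < a < y < t < v < k < e < s < p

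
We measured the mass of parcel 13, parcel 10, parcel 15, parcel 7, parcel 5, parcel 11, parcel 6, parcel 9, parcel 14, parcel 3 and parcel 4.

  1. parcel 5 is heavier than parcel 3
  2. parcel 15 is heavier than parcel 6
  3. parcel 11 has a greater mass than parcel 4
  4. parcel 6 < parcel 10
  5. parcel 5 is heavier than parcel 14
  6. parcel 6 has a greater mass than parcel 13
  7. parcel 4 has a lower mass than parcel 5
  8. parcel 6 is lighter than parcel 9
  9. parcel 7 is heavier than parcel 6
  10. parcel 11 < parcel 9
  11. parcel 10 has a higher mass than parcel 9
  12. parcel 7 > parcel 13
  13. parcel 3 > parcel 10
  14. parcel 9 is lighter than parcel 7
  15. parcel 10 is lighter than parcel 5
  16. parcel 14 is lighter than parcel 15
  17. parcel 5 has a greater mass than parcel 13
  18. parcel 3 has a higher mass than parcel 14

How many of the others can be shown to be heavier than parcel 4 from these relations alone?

6

From parcel 4 the given relations immediately reach parcel 11, parcel 5.
From those, parcel 9 — 3 in total.
From those, parcel 10, parcel 7 — 5 in total.
From those, parcel 3 — 6 in total.
No other element is forced above parcel 4 by the given relations, so the count is 6.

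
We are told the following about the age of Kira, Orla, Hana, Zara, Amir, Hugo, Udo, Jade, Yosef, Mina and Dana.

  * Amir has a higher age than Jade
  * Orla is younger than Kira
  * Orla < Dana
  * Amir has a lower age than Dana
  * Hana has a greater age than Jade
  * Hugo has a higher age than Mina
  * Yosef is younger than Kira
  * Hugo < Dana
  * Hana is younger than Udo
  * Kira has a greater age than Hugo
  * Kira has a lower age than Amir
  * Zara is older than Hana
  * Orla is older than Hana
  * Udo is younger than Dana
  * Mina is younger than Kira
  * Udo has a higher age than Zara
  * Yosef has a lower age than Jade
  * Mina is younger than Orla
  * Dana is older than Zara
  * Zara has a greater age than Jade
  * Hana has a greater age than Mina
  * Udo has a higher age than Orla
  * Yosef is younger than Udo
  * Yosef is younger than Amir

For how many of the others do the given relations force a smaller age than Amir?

7

From Amir the given relations immediately reach Yosef, Jade, Kira.
From those, Mina, Hugo, Orla — 6 in total.
From those, Hana — 7 in total.
No other element is forced below Amir by the given relations, so the count is 7.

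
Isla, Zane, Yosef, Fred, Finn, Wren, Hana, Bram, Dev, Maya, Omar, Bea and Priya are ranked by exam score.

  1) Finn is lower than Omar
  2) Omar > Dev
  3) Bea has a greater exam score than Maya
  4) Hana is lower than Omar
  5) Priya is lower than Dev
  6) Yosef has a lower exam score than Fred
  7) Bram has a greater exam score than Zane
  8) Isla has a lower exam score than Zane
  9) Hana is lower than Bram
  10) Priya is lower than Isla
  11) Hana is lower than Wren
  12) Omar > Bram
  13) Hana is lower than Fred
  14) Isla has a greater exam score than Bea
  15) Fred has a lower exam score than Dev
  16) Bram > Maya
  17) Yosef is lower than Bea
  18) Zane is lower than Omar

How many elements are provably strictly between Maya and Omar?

4

Chaining upward from Maya reaches: Bea, Isla, Zane, Bram.
Chaining downward from Omar reaches: Yosef, Priya, Bea, Finn, Isla, Hana, Fred, Zane, Bram, Dev.
Strictly between Maya and Omar are those in both lists: Bea, Isla, Zane, Bram — 4 elements.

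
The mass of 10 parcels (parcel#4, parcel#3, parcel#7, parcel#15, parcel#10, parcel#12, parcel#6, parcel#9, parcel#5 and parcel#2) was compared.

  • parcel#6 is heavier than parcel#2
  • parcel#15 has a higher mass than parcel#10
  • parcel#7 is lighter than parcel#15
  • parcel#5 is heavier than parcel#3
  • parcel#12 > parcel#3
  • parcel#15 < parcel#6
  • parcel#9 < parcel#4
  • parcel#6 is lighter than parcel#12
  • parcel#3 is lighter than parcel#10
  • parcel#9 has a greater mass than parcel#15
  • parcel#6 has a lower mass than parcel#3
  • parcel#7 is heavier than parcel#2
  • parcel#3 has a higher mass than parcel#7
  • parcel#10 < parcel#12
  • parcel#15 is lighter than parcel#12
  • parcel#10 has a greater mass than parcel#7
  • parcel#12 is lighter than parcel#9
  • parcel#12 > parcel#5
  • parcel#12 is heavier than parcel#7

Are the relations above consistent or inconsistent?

We have parcel#3 < parcel#10 stated directly, yet also parcel#10 < parcel#15 < parcel#6 < parcel#3 by chaining the others — so parcel#10 < parcel#3. Contradiction.

inconsistent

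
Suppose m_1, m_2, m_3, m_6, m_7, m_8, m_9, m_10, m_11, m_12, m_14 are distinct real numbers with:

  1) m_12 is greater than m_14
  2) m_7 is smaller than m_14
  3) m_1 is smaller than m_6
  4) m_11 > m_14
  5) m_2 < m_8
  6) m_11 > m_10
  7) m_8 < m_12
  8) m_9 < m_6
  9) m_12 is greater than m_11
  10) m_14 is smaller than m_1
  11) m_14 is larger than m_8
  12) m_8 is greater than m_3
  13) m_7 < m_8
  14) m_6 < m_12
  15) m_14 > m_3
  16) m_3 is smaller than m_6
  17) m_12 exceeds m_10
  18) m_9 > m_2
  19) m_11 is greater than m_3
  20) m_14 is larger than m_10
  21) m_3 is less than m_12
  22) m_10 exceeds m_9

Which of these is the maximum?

m_12

Chaining downward from m_12: directly below it, m_3, m_8, m_10, m_14, m_11, m_6; then m_2, m_7, m_9, m_1.
That covers every other element, and nothing is given above m_12, so m_12 is the maximum.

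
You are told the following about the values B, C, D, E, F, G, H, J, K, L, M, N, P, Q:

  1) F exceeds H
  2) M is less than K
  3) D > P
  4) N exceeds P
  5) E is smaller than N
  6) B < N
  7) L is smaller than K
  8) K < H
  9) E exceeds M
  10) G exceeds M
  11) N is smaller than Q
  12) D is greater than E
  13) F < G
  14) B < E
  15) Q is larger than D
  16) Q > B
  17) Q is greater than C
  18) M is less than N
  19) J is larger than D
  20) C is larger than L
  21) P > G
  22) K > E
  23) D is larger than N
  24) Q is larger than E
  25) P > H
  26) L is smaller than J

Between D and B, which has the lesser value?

Link the given pairs in sequence: B < E; E < K; K < H; H < F; F < G; G < P; P < N; N < D.
Together: B < E < K < H < F < G < P < N < D.
So B < D; B is the smaller of the two.

B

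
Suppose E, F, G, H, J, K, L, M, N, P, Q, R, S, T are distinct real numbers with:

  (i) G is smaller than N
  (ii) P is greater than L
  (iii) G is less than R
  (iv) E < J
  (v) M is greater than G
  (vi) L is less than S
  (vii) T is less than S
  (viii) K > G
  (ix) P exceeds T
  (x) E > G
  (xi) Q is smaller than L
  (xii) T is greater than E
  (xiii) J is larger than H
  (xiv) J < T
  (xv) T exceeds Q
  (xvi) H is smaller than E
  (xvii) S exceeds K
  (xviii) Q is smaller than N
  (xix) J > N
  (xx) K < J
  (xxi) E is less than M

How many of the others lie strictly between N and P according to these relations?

2

The relations place N below P. An element lies strictly between them when it is forced above N and also forced below P.
Above N: {J, T, S}. Below P: {Q, G, H, K, E, J, L, T}.
Intersection: {J, T} — 2.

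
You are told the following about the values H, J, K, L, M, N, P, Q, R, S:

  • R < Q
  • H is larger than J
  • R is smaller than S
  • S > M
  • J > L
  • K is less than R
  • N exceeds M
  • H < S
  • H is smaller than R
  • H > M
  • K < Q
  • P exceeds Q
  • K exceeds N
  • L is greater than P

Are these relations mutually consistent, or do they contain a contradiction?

We have H < R stated directly, yet also R < Q < P < L < J < H by chaining the others — so R < H. Contradiction.

inconsistent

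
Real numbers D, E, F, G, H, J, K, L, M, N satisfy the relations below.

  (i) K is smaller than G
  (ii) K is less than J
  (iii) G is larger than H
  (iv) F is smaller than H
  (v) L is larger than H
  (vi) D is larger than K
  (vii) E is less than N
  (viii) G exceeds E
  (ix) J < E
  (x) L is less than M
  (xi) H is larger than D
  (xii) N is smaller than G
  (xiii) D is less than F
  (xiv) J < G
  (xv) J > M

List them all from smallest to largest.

K < D < F < H < L < M < J < E < N < G

Each adjacent pair is fixed by a given relation: K < D; D < F; F < H; H < L; L < M; M < J; J < E; E < N; N < G. Chaining them end to end gives the full order.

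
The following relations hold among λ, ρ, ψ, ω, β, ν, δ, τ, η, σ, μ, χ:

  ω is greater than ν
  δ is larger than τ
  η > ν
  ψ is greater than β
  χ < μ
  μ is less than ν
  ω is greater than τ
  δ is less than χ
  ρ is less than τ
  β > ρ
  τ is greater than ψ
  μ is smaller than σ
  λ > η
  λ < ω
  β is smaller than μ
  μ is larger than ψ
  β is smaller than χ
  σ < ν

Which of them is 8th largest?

δ

Chaining the given pairs: ρ < β < ψ < τ < δ < χ < μ < σ < ν < η < λ < ω.
Counting 8 from the largest end gives δ.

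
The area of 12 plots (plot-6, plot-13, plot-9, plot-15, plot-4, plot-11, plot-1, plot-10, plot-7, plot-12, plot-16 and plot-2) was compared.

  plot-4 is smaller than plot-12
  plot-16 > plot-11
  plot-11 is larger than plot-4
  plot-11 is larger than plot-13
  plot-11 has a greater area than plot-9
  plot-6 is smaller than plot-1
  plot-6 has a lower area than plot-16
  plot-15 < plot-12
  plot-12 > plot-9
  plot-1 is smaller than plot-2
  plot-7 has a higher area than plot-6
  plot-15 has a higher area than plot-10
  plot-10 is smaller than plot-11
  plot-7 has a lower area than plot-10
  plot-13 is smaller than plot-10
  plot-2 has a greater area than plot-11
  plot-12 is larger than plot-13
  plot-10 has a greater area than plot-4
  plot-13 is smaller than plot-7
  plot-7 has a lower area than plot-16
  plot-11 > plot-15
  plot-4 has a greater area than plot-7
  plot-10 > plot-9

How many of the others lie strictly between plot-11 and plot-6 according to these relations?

Chaining upward from plot-6 reaches: plot-7, plot-4, plot-10, plot-15, plot-1, plot-12, plot-16, plot-2.
Chaining downward from plot-11 reaches: plot-13, plot-7, plot-4, plot-9, plot-10, plot-15.
Strictly between plot-6 and plot-11 are those in both lists: plot-7, plot-4, plot-10, plot-15 — 4 elements.

4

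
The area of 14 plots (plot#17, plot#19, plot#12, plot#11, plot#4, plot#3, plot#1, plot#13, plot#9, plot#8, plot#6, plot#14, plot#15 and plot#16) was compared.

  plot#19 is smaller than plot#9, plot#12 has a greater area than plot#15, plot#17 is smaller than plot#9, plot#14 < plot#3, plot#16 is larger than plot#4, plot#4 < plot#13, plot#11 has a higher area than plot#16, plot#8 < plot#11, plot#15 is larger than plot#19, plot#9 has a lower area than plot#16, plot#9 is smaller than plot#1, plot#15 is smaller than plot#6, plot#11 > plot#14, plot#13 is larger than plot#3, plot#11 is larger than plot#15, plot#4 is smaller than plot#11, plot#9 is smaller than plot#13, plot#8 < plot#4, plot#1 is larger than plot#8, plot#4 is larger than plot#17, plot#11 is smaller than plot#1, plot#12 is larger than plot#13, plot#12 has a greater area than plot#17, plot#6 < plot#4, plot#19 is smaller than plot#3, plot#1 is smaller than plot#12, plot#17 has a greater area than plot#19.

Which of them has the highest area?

plot#12

plot#8 is not greatest since plot#8 < plot#4; plot#14 is not greatest since plot#14 < plot#3; plot#19 is not greatest since plot#19 < plot#15; plot#17 is not greatest since plot#17 < plot#9; plot#9 is not greatest since plot#9 < plot#16; plot#15 is not greatest since plot#15 < plot#12; plot#6 is not greatest since plot#6 < plot#4; plot#3 is not greatest since plot#3 < plot#13; plot#4 is not greatest since plot#4 < plot#16; plot#16 is not greatest since plot#16 < plot#11; plot#11 is not greatest since plot#11 < plot#1; plot#1 is not greatest since plot#1 < plot#12; plot#13 is not greatest since plot#13 < plot#12.
Only plot#12 has nothing above it, so plot#12 is the highest area.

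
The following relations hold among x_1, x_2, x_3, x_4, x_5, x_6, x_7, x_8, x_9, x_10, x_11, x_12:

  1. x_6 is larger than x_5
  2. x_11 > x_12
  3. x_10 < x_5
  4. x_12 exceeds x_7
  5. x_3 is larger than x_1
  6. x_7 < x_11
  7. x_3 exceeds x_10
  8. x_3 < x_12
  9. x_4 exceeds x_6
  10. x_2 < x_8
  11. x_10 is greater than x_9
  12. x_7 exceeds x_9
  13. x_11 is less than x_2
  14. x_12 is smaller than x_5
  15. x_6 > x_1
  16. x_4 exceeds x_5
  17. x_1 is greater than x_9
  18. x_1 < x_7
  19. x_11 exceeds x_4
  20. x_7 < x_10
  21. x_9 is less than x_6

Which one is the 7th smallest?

x_5

The consecutive relations fix a unique order: x_9 < x_1 < x_7 < x_10 < x_3 < x_12 < x_5 < x_6 < x_4 < x_11 < x_2 < x_8.
The 7th smallest is x_5.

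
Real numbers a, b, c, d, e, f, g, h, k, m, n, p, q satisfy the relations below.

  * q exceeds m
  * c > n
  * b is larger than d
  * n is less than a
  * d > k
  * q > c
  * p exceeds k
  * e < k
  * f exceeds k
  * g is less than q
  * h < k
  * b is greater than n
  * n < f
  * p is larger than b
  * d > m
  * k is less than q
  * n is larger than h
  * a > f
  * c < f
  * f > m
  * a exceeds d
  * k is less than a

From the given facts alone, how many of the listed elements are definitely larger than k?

6

Directly above k: d, f, a, p, q.
One step further: b (6 so far).
No other element is forced above k by the given relations, so the count is 6.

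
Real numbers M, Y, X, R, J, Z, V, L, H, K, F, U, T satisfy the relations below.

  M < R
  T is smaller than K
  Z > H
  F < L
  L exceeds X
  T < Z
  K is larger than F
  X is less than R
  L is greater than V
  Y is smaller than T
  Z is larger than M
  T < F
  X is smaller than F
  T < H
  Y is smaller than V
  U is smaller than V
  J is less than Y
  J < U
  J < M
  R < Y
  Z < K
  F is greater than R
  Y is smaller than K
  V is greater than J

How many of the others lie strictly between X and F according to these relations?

3

Chaining upward from X reaches: R, Y, T, H, Z, V, K, L.
Chaining downward from F reaches: J, M, R, Y, T.
Strictly between X and F are those in both lists: R, Y, T — 3 elements.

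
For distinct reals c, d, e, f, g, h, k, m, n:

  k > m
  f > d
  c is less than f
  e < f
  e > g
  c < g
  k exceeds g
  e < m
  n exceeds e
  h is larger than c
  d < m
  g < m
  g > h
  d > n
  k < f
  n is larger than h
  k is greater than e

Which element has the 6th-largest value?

e

The consecutive relations fix a unique order: c < h < g < e < n < d < m < k < f.
Counting 6 from the largest end gives e.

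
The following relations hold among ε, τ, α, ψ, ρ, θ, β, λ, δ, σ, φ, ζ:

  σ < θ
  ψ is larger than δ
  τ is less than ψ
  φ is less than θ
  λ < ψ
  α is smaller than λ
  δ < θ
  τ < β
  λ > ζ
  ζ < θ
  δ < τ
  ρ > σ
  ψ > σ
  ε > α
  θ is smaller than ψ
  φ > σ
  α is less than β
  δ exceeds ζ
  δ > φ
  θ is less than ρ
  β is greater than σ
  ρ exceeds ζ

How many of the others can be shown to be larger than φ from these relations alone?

6

The elements the relations force above φ are δ, θ, τ, ρ, β, ψ — no chain reaches any other.
That is 6.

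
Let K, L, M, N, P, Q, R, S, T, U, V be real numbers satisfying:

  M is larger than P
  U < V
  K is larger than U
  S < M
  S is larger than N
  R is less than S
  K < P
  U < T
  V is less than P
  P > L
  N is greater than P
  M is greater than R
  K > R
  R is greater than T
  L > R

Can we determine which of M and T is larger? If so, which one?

M

The relevant relations are T < R; R < L; L < P; P < N; N < S; S < M.
Chaining these gives T < R < L < P < N < S < M.
So M is larger.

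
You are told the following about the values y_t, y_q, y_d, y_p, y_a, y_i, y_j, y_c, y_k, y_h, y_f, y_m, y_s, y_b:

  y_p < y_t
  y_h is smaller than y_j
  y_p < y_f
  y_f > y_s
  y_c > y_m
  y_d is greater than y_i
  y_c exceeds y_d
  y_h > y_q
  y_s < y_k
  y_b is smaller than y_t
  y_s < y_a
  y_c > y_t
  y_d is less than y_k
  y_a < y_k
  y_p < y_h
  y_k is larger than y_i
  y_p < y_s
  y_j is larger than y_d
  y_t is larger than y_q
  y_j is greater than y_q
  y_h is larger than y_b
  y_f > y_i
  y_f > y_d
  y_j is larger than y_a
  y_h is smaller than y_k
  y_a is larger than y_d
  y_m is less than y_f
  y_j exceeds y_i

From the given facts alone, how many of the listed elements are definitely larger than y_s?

The elements the relations force above y_s are y_a, y_f, y_j, y_k — no chain reaches any other.
That is 4.

4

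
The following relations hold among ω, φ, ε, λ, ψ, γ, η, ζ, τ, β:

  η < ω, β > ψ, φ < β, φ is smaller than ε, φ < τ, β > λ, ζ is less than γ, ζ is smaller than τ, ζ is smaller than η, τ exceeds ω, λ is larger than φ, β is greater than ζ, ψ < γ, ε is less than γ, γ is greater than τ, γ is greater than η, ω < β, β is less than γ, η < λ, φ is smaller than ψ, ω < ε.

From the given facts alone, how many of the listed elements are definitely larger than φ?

Directly above φ: τ, ψ, λ, ε, β.
One step further: γ (6 so far).
Nothing else is reachable above φ; 6 in all.

6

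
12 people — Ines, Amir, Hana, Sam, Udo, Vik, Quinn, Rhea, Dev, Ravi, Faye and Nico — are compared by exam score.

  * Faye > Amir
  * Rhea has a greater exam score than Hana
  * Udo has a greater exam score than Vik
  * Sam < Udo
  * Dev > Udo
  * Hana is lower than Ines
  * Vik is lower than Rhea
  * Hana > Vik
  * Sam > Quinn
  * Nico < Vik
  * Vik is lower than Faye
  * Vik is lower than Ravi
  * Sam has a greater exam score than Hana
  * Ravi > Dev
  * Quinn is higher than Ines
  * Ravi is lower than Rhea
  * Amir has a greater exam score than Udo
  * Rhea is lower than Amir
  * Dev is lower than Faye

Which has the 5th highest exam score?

Dev

The consecutive relations fix a unique order: Nico < Vik < Hana < Ines < Quinn < Sam < Udo < Dev < Ravi < Rhea < Amir < Faye.
Counting 5 from the largest end gives Dev.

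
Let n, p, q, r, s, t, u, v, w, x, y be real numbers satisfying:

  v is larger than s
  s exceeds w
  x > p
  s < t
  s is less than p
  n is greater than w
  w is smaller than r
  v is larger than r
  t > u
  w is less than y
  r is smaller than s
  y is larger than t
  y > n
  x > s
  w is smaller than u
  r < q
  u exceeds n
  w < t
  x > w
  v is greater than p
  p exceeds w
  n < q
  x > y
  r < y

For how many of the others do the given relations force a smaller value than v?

4

Directly below v: r, s, p.
One step further: w (4 so far).
Nothing else is reachable below v; 4 in all.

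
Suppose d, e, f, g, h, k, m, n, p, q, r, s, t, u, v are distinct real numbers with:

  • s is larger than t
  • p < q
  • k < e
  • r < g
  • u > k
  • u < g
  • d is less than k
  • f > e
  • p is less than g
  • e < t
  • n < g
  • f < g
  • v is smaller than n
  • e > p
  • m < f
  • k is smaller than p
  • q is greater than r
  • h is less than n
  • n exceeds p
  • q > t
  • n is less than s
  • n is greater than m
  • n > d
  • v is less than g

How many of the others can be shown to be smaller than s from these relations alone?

Directly below s: t, n.
One step further: d, v, m, p, e, h (8 so far).
One step further: k (9 so far).
Nothing else is reachable below s; 9 in all.

9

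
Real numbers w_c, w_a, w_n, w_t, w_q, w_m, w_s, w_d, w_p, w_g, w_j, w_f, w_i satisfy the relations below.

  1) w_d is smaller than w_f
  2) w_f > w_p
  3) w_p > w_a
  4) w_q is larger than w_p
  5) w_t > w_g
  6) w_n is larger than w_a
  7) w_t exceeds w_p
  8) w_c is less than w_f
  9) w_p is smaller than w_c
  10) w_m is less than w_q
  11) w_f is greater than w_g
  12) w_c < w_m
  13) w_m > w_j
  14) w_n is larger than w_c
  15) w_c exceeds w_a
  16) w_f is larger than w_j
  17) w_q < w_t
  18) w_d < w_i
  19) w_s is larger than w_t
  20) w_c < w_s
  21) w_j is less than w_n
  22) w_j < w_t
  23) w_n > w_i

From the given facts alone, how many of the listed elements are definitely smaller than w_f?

6

The elements the relations force below w_f are w_d, w_j, w_a, w_p, w_c, w_g — no chain reaches any other.
That is 6.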